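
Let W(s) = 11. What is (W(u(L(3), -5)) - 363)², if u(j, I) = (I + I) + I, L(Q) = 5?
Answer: 123904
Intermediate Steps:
u(j, I) = 3*I (u(j, I) = 2*I + I = 3*I)
(W(u(L(3), -5)) - 363)² = (11 - 363)² = (-352)² = 123904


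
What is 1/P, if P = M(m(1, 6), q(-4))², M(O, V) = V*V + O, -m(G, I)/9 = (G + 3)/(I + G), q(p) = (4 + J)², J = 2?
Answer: 49/81649296 ≈ 6.0013e-7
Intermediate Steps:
q(p) = 36 (q(p) = (4 + 2)² = 6² = 36)
m(G, I) = -9*(3 + G)/(G + I) (m(G, I) = -9*(G + 3)/(I + G) = -9*(3 + G)/(G + I))
M(O, V) = O + V² (M(O, V) = V² + O = O + V²)
P = 81649296/49 (P = (9*(-3 - 1*1)/(1 + 6) + 36²)² = (9*(-3 - 1)/7 + 1296)² = (9*(⅐)*(-4) + 1296)² = (-36/7 + 1296)² = (9036/7)² = 81649296/49 ≈ 1.6663e+6)
1/P = 1/(81649296/49) = 49/81649296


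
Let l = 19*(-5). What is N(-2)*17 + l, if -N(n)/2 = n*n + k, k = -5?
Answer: -61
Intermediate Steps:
N(n) = 10 - 2*n**2 (N(n) = -2*(n*n - 5) = -2*(n**2 - 5) = -2*(-5 + n**2) = 10 - 2*n**2)
l = -95
N(-2)*17 + l = (10 - 2*(-2)**2)*17 - 95 = (10 - 2*4)*17 - 95 = (10 - 8)*17 - 95 = 2*17 - 95 = 34 - 95 = -61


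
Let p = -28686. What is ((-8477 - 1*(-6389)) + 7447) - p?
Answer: 34045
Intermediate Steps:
((-8477 - 1*(-6389)) + 7447) - p = ((-8477 - 1*(-6389)) + 7447) - 1*(-28686) = ((-8477 + 6389) + 7447) + 28686 = (-2088 + 7447) + 28686 = 5359 + 28686 = 34045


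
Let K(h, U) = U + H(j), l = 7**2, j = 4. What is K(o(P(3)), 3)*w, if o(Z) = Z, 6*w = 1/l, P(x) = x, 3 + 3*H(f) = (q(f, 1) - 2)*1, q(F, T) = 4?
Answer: 4/441 ≈ 0.0090703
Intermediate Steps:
l = 49
H(f) = -1/3 (H(f) = -1 + ((4 - 2)*1)/3 = -1 + (2*1)/3 = -1 + (1/3)*2 = -1 + 2/3 = -1/3)
w = 1/294 (w = (1/6)/49 = (1/6)*(1/49) = 1/294 ≈ 0.0034014)
K(h, U) = -1/3 + U (K(h, U) = U - 1/3 = -1/3 + U)
K(o(P(3)), 3)*w = (-1/3 + 3)*(1/294) = (8/3)*(1/294) = 4/441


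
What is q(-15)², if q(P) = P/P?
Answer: 1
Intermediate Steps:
q(P) = 1
q(-15)² = 1² = 1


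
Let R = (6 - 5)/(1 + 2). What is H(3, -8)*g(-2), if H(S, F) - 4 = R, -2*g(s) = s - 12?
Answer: 91/3 ≈ 30.333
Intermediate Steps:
R = 1/3 ≈ 0.33333
g(s) = 6 - s/2 (g(s) = -(s - 12)/2 = -(-12 + s)/2 = 6 - s/2)
H(S, F) = 13/3 (H(S, F) = 4 + 1/3 = 13/3)
H(3, -8)*g(-2) = 13*(6 - 1/2*(-2))/3 = 13*(6 + 1)/3 = (13/3)*7 = 91/3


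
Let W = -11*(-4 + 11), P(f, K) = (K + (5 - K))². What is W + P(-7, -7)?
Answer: -52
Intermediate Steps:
P(f, K) = 25 (P(f, K) = 5² = 25)
W = -77 (W = -11*7 = -77)
W + P(-7, -7) = -77 + 25 = -52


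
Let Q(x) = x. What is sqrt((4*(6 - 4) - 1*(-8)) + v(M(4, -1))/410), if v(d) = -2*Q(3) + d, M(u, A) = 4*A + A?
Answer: sqrt(2685090)/410 ≈ 3.9966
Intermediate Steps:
M(u, A) = 5*A
v(d) = -6 + d (v(d) = -2*3 + d = -6 + d)
sqrt((4*(6 - 4) - 1*(-8)) + v(M(4, -1))/410) = sqrt((4*(6 - 4) - 1*(-8)) + (-6 + 5*(-1))/410) = sqrt((4*2 + 8) + (-6 - 5)*(1/410)) = sqrt((8 + 8) - 11*1/410) = sqrt(16 - 11/410) = sqrt(6549/410) = sqrt(2685090)/410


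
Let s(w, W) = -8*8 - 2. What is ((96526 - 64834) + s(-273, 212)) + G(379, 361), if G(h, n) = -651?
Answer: 30975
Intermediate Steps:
s(w, W) = -66 (s(w, W) = -64 - 2 = -66)
((96526 - 64834) + s(-273, 212)) + G(379, 361) = ((96526 - 64834) - 66) - 651 = (31692 - 66) - 651 = 31626 - 651 = 30975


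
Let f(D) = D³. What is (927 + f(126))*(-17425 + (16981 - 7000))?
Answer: -14897699532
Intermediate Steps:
(927 + f(126))*(-17425 + (16981 - 7000)) = (927 + 126³)*(-17425 + (16981 - 7000)) = (927 + 2000376)*(-17425 + 9981) = 2001303*(-7444) = -14897699532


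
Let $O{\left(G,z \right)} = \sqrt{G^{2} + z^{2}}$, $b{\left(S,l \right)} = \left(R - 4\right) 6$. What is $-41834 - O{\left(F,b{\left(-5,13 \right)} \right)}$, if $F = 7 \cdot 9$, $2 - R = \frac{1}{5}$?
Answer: $-41834 - \frac{3 \sqrt{11509}}{5} \approx -41898.0$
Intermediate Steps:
$R = \frac{9}{5}$ ($R = 2 - \frac{1}{5} = \frac{9}{5} \approx 1.8$)
$b{\left(S,l \right)} = - \frac{66}{5}$ ($b{\left(S,l \right)} = \left(\frac{9}{5} - 4\right) 6 = \left(- \frac{11}{5}\right) 6 = - \frac{66}{5}$)
$F = 63$
$-41834 - O{\left(F,b{\left(-5,13 \right)} \right)} = -41834 - \sqrt{63^{2} + \left(- \frac{66}{5}\right)^{2}} = -41834 - \sqrt{3969 + \frac{4356}{25}} = -41834 - \sqrt{\frac{103581}{25}} = -41834 - \frac{3 \sqrt{11509}}{5}$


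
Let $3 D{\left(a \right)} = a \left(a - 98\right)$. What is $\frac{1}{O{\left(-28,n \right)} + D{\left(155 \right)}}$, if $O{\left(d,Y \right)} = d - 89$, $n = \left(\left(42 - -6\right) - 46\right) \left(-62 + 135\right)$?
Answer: $\frac{1}{2828} \approx 0.00035361$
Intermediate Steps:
$n = 146$ ($n = \left(\left(42 + 6\right) - 46\right) 73 = \left(48 - 46\right) 73 = 2 \cdot 73 = 146$)
$D{\left(a \right)} = \frac{a \left(-98 + a\right)}{3}$ ($D{\left(a \right)} = \frac{a \left(a - 98\right)}{3} = \frac{a \left(-98 + a\right)}{3}$)
$O{\left(d,Y \right)} = -89 + d$
$\frac{1}{O{\left(-28,n \right)} + D{\left(155 \right)}} = \frac{1}{\left(-89 - 28\right) + \frac{1}{3} \cdot 155 \left(-98 + 155\right)} = \frac{1}{-117 + \frac{1}{3} \cdot 155 \cdot 57} = \frac{1}{-117 + 2945} = \frac{1}{2828}$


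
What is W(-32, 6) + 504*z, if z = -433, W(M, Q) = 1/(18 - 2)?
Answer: -3491711/16 ≈ -2.1823e+5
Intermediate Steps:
W(M, Q) = 1/16
W(-32, 6) + 504*z = 1/16 + 504*(-433) = 1/16 - 218232 = -3491711/16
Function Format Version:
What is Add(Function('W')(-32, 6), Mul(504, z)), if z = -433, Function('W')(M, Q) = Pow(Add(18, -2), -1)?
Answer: Rational(-3491711, 16) ≈ -2.1823e+5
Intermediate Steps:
Function('W')(M, Q) = Rational(1, 16) (Function('W')(M, Q) = Pow(16, -1) = Rational(1, 16))
Add(Function('W')(-32, 6), Mul(504, z)) = Add(Rational(1, 16), Mul(504, -433)) = Add(Rational(1, 16), -218232) = Rational(-3491711, 16)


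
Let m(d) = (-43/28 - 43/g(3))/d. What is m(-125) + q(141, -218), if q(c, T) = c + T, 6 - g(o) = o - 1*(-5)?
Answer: -270059/3500 ≈ -77.160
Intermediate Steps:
g(o) = 1 - o (g(o) = 6 - (o - 1*(-5)) = 6 - (o + 5) = 6 - (5 + o) = 6 + (-5 - o) = 1 - o)
q(c, T) = T + c
m(d) = 559/(28*d) (m(d) = (-43/28 - 43/(1 - 1*3))/d = (-43*1/28 - 43/(1 - 3))/d = (-43/28 - 43/(-2))/d = (-43/28 - 43*(-½))/d = (-43/28 + 43/2)/d = 559/(28*d))
m(-125) + q(141, -218) = (559/28)/(-125) + (-218 + 141) = (559/28)*(-1/125) - 77 = -559/3500 - 77 = -270059/3500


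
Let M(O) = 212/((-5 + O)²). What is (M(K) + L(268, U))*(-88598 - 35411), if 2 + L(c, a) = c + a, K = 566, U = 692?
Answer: -37389076846370/314721 ≈ -1.1880e+8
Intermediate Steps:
L(c, a) = -2 + a + c (L(c, a) = -2 + (c + a) = -2 + (a + c) = -2 + a + c)
M(O) = 212/(-5 + O)²
(M(K) + L(268, U))*(-88598 - 35411) = (212/(-5 + 566)² + (-2 + 692 + 268))*(-88598 - 35411) = (212/561² + 958)*(-124009) = (212*(1/314721) + 958)*(-124009) = (212/314721 + 958)*(-124009) = (301502930/314721)*(-124009) = -37389076846370/314721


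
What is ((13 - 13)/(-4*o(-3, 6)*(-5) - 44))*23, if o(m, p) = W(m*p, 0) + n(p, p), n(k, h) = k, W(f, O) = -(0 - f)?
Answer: 0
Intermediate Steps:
W(f, O) = f (W(f, O) = -(-1)*f = f)
o(m, p) = p + m*p (o(m, p) = m*p + p = p + m*p)
((13 - 13)/(-4*o(-3, 6)*(-5) - 44))*23 = ((13 - 13)/(-24*(1 - 3)*(-5) - 44))*23 = (0/(-24*(-2)*(-5) - 44))*23 = (0/(-4*(-12)*(-5) - 44))*23 = (0/(48*(-5) - 44))*23 = (0/(-240 - 44))*23 = (0/(-284))*23 = (0*(-1/284))*23 = 0*23 = 0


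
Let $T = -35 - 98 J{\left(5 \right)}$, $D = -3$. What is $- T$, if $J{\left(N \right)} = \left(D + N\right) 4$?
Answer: $819$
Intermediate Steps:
$J{\left(N \right)} = -12 + 4 N$ ($J{\left(N \right)} = \left(-3 + N\right) 4 = -12 + 4 N$)
$T = -819$ ($T = -35 - 98 \left(-12 + 4 \cdot 5\right) = -35 - 98 \left(-12 + 20\right) = -35 - 784 = -819$)
$- T = \left(-1\right) \left(-819\right) = 819$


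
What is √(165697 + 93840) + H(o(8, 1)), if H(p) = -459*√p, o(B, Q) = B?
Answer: √259537 - 918*√2 ≈ -788.80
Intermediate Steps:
√(165697 + 93840) + H(o(8, 1)) = √(165697 + 93840) - 918*√2 = √259537 - 918*√2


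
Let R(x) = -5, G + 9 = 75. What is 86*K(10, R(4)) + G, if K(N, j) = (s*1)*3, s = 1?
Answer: 324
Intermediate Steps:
G = 66 (G = -9 + 75 = 66)
K(N, j) = 3 (K(N, j) = (1*1)*3 = 1*3 = 3)
86*K(10, R(4)) + G = 86*3 + 66 = 258 + 66 = 324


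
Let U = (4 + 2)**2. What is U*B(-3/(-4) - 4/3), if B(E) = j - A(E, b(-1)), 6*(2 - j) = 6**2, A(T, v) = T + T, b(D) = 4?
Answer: -102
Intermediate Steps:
U = 36 (U = 6**2 = 36)
A(T, v) = 2*T
j = -4 (j = 2 - 1/6*6**2 = 2 - 1/6*36 = 2 - 6 = -4)
B(E) = -4 - 2*E
U*B(-3/(-4) - 4/3) = 36*(-4 - 2*(-3/(-4) - 4/3)) = 36*(-4 - 2*(-3*(-1/4) - 4*1/3)) = 36*(-4 - 2*(3/4 - 4/3)) = 36*(-4 - 2*(-7/12)) = 36*(-4 + 7/6) = 36*(-17/6) = -102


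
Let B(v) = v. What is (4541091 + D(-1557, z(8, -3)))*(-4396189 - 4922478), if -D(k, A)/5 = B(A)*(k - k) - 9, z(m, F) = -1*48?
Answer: -42317334185712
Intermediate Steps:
z(m, F) = -48
D(k, A) = 45 (D(k, A) = -5*(A*(k - k) - 9) = -5*(A*0 - 9) = -5*(0 - 9) = -5*(-9) = 45)
(4541091 + D(-1557, z(8, -3)))*(-4396189 - 4922478) = (4541091 + 45)*(-4396189 - 4922478) = 4541136*(-9318667) = -42317334185712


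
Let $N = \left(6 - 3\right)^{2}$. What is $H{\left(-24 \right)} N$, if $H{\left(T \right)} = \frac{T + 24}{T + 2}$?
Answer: $0$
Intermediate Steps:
$H{\left(T \right)} = \frac{24 + T}{2 + T}$
$N = 9$ ($N = 3^{2} = 9$)
$H{\left(-24 \right)} N = \frac{24 - 24}{2 - 24} \cdot 9 = \frac{1}{-22} \cdot 0 \cdot 9 = \left(- \frac{1}{22}\right) 0 \cdot 9 = 0 \cdot 9 = 0$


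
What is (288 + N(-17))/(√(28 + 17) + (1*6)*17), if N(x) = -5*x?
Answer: 12682/3453 - 373*√5/3453 ≈ 3.4312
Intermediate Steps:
(288 + N(-17))/(√(28 + 17) + (1*6)*17) = (288 - 5*(-17))/(√(28 + 17) + (1*6)*17) = (288 + 85)/(√45 + 6*17) = 373/(3*√5 + 102) = 373/(102 + 3*√5)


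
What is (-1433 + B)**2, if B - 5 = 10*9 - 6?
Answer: 1806336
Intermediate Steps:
B = 89 (B = 5 + (10*9 - 6) = 5 + (90 - 6) = 5 + 84 = 89)
(-1433 + B)**2 = (-1433 + 89)**2 = (-1344)**2 = 1806336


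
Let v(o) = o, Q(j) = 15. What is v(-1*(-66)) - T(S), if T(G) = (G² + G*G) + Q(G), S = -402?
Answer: -323157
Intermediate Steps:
T(G) = 15 + 2*G² (T(G) = (G² + G*G) + 15 = (G² + G²) + 15 = 2*G² + 15 = 15 + 2*G²)
v(-1*(-66)) - T(S) = -1*(-66) - (15 + 2*(-402)²) = 66 - (15 + 2*161604) = 66 - (15 + 323208) = 66 - 1*323223 = 66 - 323223 = -323157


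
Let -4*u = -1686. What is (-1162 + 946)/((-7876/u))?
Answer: 22761/1969 ≈ 11.560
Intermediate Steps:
u = 843/2 (u = -¼*(-1686) = 843/2 ≈ 421.50)
(-1162 + 946)/((-7876/u)) = (-1162 + 946)/((-7876/843/2)) = -216/((-7876*2/843)) = -216/(-15752/843) = -216*(-843/15752) = 22761/1969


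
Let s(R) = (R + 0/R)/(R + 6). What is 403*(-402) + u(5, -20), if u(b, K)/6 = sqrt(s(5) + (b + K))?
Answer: -162006 + 24*I*sqrt(110)/11 ≈ -1.6201e+5 + 22.883*I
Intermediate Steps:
s(R) = R/(6 + R) (s(R) = (R + 0)/(6 + R) = R/(6 + R))
u(b, K) = 6*sqrt(5/11 + K + b) (u(b, K) = 6*sqrt(5/(6 + 5) + (b + K)) = 6*sqrt(5/11 + (K + b)) = 6*sqrt(5/11 + K + b))
403*(-402) + u(5, -20) = 403*(-402) + 6*sqrt(55 + 121*(-20) + 121*5)/11 = -162006 + 6*sqrt(55 - 2420 + 605)/11 = -162006 + 6*sqrt(-1760)/11 = -162006 + 6*(4*I*sqrt(110))/11 = -162006 + 24*I*sqrt(110)/11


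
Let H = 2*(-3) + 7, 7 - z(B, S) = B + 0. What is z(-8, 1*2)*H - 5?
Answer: 10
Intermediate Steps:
z(B, S) = 7 - B (z(B, S) = 7 - (B + 0) = 7 - B)
H = 1 (H = -6 + 7 = 1)
z(-8, 1*2)*H - 5 = (7 - 1*(-8))*1 - 5 = (7 + 8)*1 - 5 = 15*1 - 5 = 15 - 5 = 10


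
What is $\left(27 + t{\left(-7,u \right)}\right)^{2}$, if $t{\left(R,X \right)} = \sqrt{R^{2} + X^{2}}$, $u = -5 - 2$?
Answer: $827 + 378 \sqrt{2} \approx 1361.6$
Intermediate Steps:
$u = -7$
$\left(27 + t{\left(-7,u \right)}\right)^{2} = \left(27 + \sqrt{\left(-7\right)^{2} + \left(-7\right)^{2}}\right)^{2} = \left(27 + \sqrt{49 + 49}\right)^{2} = \left(27 + \sqrt{98}\right)^{2} = \left(27 + 7 \sqrt{2}\right)^{2}$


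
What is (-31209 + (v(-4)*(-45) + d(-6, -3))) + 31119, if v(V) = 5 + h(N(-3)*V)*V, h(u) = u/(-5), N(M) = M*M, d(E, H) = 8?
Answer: 989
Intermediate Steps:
N(M) = M**2
h(u) = -u/5 (h(u) = u*(-1/5) = -u/5)
v(V) = 5 - 9*V**2/5 (v(V) = 5 + (-(-3)**2*V/5)*V = 5 + (-9*V/5)*V = 5 - 9*V**2/5)
(-31209 + (v(-4)*(-45) + d(-6, -3))) + 31119 = (-31209 + ((5 - 9/5*(-4)**2)*(-45) + 8)) + 31119 = (-31209 + ((5 - 9/5*16)*(-45) + 8)) + 31119 = (-31209 + ((5 - 144/5)*(-45) + 8)) + 31119 = (-31209 + (-119/5*(-45) + 8)) + 31119 = (-31209 + (1071 + 8)) + 31119 = (-31209 + 1079) + 31119 = -30130 + 31119 = 989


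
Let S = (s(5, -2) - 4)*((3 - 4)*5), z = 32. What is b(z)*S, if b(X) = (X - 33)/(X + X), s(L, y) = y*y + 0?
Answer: 0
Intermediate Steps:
s(L, y) = y² (s(L, y) = y² + 0 = y²)
b(X) = (-33 + X)/(2*X) (b(X) = (-33 + X)/((2*X)) = (-33 + X)*(1/(2*X)) = (-33 + X)/(2*X))
S = 0 (S = ((-2)² - 4)*((3 - 4)*5) = (4 - 4)*(-1*5) = 0*(-5) = 0)
b(z)*S = ((½)*(-33 + 32)/32)*0 = ((½)*(1/32)*(-1))*0 = -1/64*0 = 0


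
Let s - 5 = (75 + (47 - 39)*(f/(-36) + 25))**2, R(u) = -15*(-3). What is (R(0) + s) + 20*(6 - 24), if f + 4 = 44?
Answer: 5710915/81 ≈ 70505.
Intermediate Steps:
f = 40 (f = -4 + 44 = 40)
R(u) = 45
s = 5736430/81 (s = 5 + (75 + (47 - 39)*(40/(-36) + 25))**2 = 5 + (75 + 8*(40*(-1/36) + 25))**2 = 5 + (75 + 8*(-10/9 + 25))**2 = 5 + (75 + 8*(215/9))**2 = 5 + (75 + 1720/9)**2 = 5 + (2395/9)**2 = 5 + 5736025/81 = 5736430/81 ≈ 70820.)
(R(0) + s) + 20*(6 - 24) = (45 + 5736430/81) + 20*(6 - 24) = 5740075/81 + 20*(-18) = 5740075/81 - 360 = 5710915/81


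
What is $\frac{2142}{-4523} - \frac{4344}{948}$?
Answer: $- \frac{1806544}{357317} \approx -5.0559$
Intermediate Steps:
$\frac{2142}{-4523} - \frac{4344}{948} = 2142 \left(- \frac{1}{4523}\right) - \frac{362}{79} = - \frac{2142}{4523} - \frac{362}{79} = - \frac{1806544}{357317}$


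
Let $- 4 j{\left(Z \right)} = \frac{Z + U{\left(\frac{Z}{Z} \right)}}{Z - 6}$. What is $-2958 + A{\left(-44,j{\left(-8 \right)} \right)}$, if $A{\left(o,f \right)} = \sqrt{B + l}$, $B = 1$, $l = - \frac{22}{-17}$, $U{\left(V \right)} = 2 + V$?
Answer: $-2958 + \frac{\sqrt{663}}{17} \approx -2956.5$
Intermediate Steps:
$l = \frac{22}{17}$ ($l = \left(-22\right) \left(- \frac{1}{17}\right) = \frac{22}{17} \approx 1.2941$)
$j{\left(Z \right)} = - \frac{3 + Z}{4 \left(-6 + Z\right)}$ ($j{\left(Z \right)} = - \frac{\left(Z + \left(2 + \frac{Z}{Z}\right)\right) \frac{1}{Z - 6}}{4} = - \frac{\left(Z + \left(2 + 1\right)\right) \frac{1}{-6 + Z}}{4} = - \frac{\left(Z + 3\right) \frac{1}{-6 + Z}}{4} = - \frac{\left(3 + Z\right) \frac{1}{-6 + Z}}{4} = - \frac{\frac{1}{-6 + Z} \left(3 + Z\right)}{4} = - \frac{3 + Z}{4 \left(-6 + Z\right)}$)
$A{\left(o,f \right)} = \frac{\sqrt{663}}{17}$ ($A{\left(o,f \right)} = \sqrt{1 + \frac{22}{17}} = \sqrt{\frac{39}{17}} = \frac{\sqrt{663}}{17}$)
$-2958 + A{\left(-44,j{\left(-8 \right)} \right)} = -2958 + \frac{\sqrt{663}}{17}$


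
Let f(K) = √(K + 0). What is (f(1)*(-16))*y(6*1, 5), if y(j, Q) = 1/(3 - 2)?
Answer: -16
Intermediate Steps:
f(K) = √K
y(j, Q) = 1 (y(j, Q) = 1/1 = 1)
(f(1)*(-16))*y(6*1, 5) = (√1*(-16))*1 = (1*(-16))*1 = -16*1 = -16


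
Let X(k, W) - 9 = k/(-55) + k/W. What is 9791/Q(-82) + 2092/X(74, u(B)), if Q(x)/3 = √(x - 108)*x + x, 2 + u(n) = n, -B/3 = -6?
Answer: 14398924169/84621786 + 9791*I*√190/46986 ≈ 170.16 + 2.8723*I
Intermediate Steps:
B = 18 (B = -3*(-6) = 18)
u(n) = -2 + n
X(k, W) = 9 - k/55 + k/W (X(k, W) = 9 + (k/(-55) + k/W) = 9 + (k*(-1/55) + k/W) = 9 + (-k/55 + k/W) = 9 - k/55 + k/W)
Q(x) = 3*x + 3*x*√(-108 + x) (Q(x) = 3*(√(x - 108)*x + x) = 3*(√(-108 + x)*x + x) = 3*(x*√(-108 + x) + x) = 3*(x + x*√(-108 + x)) = 3*x + 3*x*√(-108 + x))
9791/Q(-82) + 2092/X(74, u(B)) = 9791/((3*(-82)*(1 + √(-108 - 82)))) + 2092/(9 - 1/55*74 + 74/(-2 + 18)) = 9791/((3*(-82)*(1 + √(-190)))) + 2092/(9 - 74/55 + 74/16) = 9791/((3*(-82)*(1 + I*√190))) + 2092/(9 - 74/55 + 74*(1/16)) = 9791/(-246 - 246*I*√190) + 2092/(9 - 74/55 + 37/8) = 9791/(-246 - 246*I*√190) + 2092/(5403/440) = 9791/(-246 - 246*I*√190) + 2092*(440/5403) = 9791/(-246 - 246*I*√190) + 920480/5403 = 920480/5403 + 9791/(-246 - 246*I*√190)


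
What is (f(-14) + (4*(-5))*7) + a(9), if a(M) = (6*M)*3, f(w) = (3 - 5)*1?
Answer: 20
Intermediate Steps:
f(w) = -2 (f(w) = -2*1 = -2)
a(M) = 18*M
(f(-14) + (4*(-5))*7) + a(9) = (-2 + (4*(-5))*7) + 18*9 = (-2 - 20*7) + 162 = (-2 - 140) + 162 = -142 + 162 = 20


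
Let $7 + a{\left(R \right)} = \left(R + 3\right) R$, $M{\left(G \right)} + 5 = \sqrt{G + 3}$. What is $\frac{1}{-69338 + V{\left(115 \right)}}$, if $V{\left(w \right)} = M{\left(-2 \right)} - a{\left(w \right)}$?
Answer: $- \frac{1}{82905} \approx -1.2062 \cdot 10^{-5}$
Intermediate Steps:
$M{\left(G \right)} = -5 + \sqrt{3 + G}$ ($M{\left(G \right)} = -5 + \sqrt{G + 3} = -5 + \sqrt{3 + G}$)
$a{\left(R \right)} = -7 + R \left(3 + R\right)$ ($a{\left(R \right)} = -7 + \left(R + 3\right) R = -7 + \left(3 + R\right) R = -7 + R \left(3 + R\right)$)
$V{\left(w \right)} = 3 - w^{2} - 3 w$ ($V{\left(w \right)} = \left(-5 + \sqrt{3 - 2}\right) - \left(-7 + w^{2} + 3 w\right) = \left(-5 + \sqrt{1}\right) - \left(-7 + w^{2} + 3 w\right) = \left(-5 + 1\right) - \left(-7 + w^{2} + 3 w\right) = -4 - \left(-7 + w^{2} + 3 w\right) = 3 - w^{2} - 3 w$)
$\frac{1}{-69338 + V{\left(115 \right)}} = \frac{1}{-69338 - 13567} = \frac{1}{-82905} = - \frac{1}{82905}$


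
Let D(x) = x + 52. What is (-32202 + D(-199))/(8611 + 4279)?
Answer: -32349/12890 ≈ -2.5096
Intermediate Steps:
D(x) = 52 + x
(-32202 + D(-199))/(8611 + 4279) = (-32202 + (52 - 199))/(8611 + 4279) = (-32202 - 147)/12890 = -32349*1/12890 = -32349/12890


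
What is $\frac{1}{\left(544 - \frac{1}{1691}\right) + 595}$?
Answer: $\frac{1691}{1926048} \approx 0.00087796$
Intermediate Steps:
$\frac{1}{\left(544 - \frac{1}{1691}\right) + 595} = \frac{1}{\frac{919903}{1691} + 595} = \frac{1}{\frac{1926048}{1691}} = \frac{1691}{1926048}$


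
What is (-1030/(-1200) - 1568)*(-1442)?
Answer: 135589097/60 ≈ 2.2598e+6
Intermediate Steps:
(-1030/(-1200) - 1568)*(-1442) = (-1030*(-1/1200) - 1568)*(-1442) = (103/120 - 1568)*(-1442) = -188057/120*(-1442) = 135589097/60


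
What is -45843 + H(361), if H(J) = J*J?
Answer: 84478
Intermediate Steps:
H(J) = J**2
-45843 + H(361) = -45843 + 361**2 = -45843 + 130321 = 84478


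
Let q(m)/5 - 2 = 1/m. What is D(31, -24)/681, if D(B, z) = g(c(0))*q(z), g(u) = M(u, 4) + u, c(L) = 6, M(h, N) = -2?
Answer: 235/4086 ≈ 0.057513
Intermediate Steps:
q(m) = 10 + 5/m (q(m) = 10 + 5*(1/m) = 10 + 5/m)
g(u) = -2 + u
D(B, z) = 40 + 20/z (D(B, z) = (-2 + 6)*(10 + 5/z) = 4*(10 + 5/z) = 40 + 20/z)
D(31, -24)/681 = (40 + 20/(-24))/681 = (40 + 20*(-1/24))*(1/681) = (40 - 5/6)*(1/681) = (235/6)*(1/681) = 235/4086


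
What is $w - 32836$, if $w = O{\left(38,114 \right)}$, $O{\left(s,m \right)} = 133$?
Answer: $-32703$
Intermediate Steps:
$w = 133$
$w - 32836 = 133 - 32836 = -32703$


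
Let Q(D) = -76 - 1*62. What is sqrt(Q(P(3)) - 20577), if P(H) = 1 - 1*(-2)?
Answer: I*sqrt(20715) ≈ 143.93*I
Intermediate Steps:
P(H) = 3 (P(H) = 1 + 2 = 3)
Q(D) = -138 (Q(D) = -76 - 62 = -138)
sqrt(Q(P(3)) - 20577) = sqrt(-138 - 20577) = sqrt(-20715) = I*sqrt(20715)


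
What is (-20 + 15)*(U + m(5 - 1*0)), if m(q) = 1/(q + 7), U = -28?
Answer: 1675/12 ≈ 139.58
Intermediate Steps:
m(q) = 1/(7 + q)
(-20 + 15)*(U + m(5 - 1*0)) = (-20 + 15)*(-28 + 1/(7 + (5 - 1*0))) = -5*(-28 + 1/(7 + (5 + 0))) = -5*(-28 + 1/(7 + 5)) = -5*(-28 + 1/12) = -5*(-335/12) = 1675/12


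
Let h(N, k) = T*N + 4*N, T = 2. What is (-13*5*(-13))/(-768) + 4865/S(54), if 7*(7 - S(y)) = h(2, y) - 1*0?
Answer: 26122975/28416 ≈ 919.30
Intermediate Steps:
h(N, k) = 6*N (h(N, k) = 2*N + 4*N = 6*N)
S(y) = 37/7 (S(y) = 7 - (6*2 - 1*0)/7 = 7 - (12 + 0)/7 = 7 - ⅐*12 = 7 - 12/7 = 37/7)
(-13*5*(-13))/(-768) + 4865/S(54) = (-13*5*(-13))/(-768) + 4865/(37/7) = -65*(-13)*(-1/768) + 4865*(7/37) = 845*(-1/768) + 34055/37 = -845/768 + 34055/37 = 26122975/28416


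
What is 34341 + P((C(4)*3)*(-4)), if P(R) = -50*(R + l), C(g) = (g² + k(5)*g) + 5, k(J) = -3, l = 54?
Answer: 37041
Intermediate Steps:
C(g) = 5 + g² - 3*g (C(g) = (g² - 3*g) + 5 = 5 + g² - 3*g)
P(R) = -2700 - 50*R (P(R) = -50*(R + 54) = -50*(54 + R) = -2700 - 50*R)
34341 + P((C(4)*3)*(-4)) = 34341 + (-2700 - 50*(5 + 4² - 3*4)*3*(-4)) = 34341 + (-2700 - 50*(5 + 16 - 12)*3*(-4)) = 34341 + (-2700 - 50*9*3*(-4)) = 34341 + (-2700 - 1350*(-4)) = 34341 + (-2700 - 50*(-108)) = 34341 + (-2700 + 5400) = 34341 + 2700 = 37041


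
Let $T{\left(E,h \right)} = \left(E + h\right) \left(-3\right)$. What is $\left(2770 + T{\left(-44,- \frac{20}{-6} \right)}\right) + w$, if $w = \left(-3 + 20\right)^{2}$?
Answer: $3181$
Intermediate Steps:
$T{\left(E,h \right)} = - 3 E - 3 h$
$w = 289$ ($w = 17^{2} = 289$)
$\left(2770 + T{\left(-44,- \frac{20}{-6} \right)}\right) + w = \left(2770 - \left(-132 + 3 \left(- \frac{20}{-6}\right)\right)\right) + 289 = \left(2770 + \left(132 - 3 \left(\left(-20\right) \left(- \frac{1}{6}\right)\right)\right)\right) + 289 = \left(2770 + \left(132 - 10\right)\right) + 289 = \left(2770 + 122\right) + 289 = 2892 + 289 = 3181$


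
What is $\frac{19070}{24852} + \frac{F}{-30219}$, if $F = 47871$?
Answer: $- \frac{102235627}{125167098} \approx -0.81679$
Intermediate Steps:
$\frac{19070}{24852} + \frac{F}{-30219} = \frac{19070}{24852} + \frac{47871}{-30219} = 19070 \cdot \frac{1}{24852} + 47871 \left(- \frac{1}{30219}\right) = \frac{9535}{12426} - \frac{15957}{10073} = - \frac{102235627}{125167098}$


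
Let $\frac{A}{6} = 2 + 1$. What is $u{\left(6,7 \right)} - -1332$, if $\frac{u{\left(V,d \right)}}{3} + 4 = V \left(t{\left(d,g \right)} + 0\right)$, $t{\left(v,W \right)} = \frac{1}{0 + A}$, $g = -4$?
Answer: $1321$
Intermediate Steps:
$A = 18$ ($A = 6 \left(2 + 1\right) = 6 \cdot 3 = 18$)
$t{\left(v,W \right)} = \frac{1}{18}$ ($t{\left(v,W \right)} = \frac{1}{0 + 18} = \frac{1}{18}$)
$u{\left(V,d \right)} = -12 + \frac{V}{6}$ ($u{\left(V,d \right)} = -12 + 3 V \left(\frac{1}{18} + 0\right) = -12 + 3 V \frac{1}{18} = -12 + 3 \frac{V}{18} = -12 + \frac{V}{6}$)
$u{\left(6,7 \right)} - -1332 = \left(-12 + \frac{1}{6} \cdot 6\right) - -1332 = \left(-12 + 1\right) + 1332 = -11 + 1332 = 1321$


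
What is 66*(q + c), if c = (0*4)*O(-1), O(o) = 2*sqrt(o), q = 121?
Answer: 7986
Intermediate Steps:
c = 0 (c = (0*4)*(2*sqrt(-1)) = 0*(2*I) = 0)
66*(q + c) = 66*(121 + 0) = 66*121 = 7986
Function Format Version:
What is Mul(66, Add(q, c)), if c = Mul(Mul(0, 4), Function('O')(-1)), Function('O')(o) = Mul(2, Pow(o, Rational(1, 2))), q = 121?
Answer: 7986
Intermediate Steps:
c = 0 (c = Mul(Mul(0, 4), Mul(2, Pow(-1, Rational(1, 2)))) = Mul(0, Mul(2, I)) = 0)
Mul(66, Add(q, c)) = Mul(66, Add(121, 0)) = Mul(66, 121) = 7986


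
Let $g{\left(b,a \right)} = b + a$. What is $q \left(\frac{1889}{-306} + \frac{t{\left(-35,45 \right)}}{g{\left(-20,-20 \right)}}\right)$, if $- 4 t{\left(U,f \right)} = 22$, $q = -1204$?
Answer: $\frac{22236977}{3060} \approx 7267.0$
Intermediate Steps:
$g{\left(b,a \right)} = a + b$
$t{\left(U,f \right)} = - \frac{11}{2}$ ($t{\left(U,f \right)} = \left(- \frac{1}{4}\right) 22 = - \frac{11}{2}$)
$q \left(\frac{1889}{-306} + \frac{t{\left(-35,45 \right)}}{g{\left(-20,-20 \right)}}\right) = - 1204 \left(\frac{1889}{-306} - \frac{11}{2 \left(-20 - 20\right)}\right) = - 1204 \left(1889 \left(- \frac{1}{306}\right) - \frac{11}{2 \left(-40\right)}\right) = - 1204 \left(- \frac{1889}{306} - - \frac{11}{80}\right) = - 1204 \left(- \frac{1889}{306} + \frac{11}{80}\right) = \left(-1204\right) \left(- \frac{73877}{12240}\right) = \frac{22236977}{3060}$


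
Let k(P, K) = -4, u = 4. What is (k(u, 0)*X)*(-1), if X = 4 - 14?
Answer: -40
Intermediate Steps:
X = -10
(k(u, 0)*X)*(-1) = -4*(-10)*(-1) = 40*(-1) = -40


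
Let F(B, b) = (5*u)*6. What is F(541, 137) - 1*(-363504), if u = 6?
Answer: 363684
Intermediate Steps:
F(B, b) = 180 (F(B, b) = (5*6)*6 = 30*6 = 180)
F(541, 137) - 1*(-363504) = 180 - 1*(-363504) = 180 + 363504 = 363684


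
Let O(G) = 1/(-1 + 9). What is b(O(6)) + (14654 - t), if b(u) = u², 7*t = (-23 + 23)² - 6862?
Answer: 7004167/448 ≈ 15634.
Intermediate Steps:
O(G) = ⅛ (O(G) = 1/8 = ⅛)
t = -6862/7 (t = ((-23 + 23)² - 6862)/7 = (0² - 6862)/7 = (0 - 6862)/7 = (⅐)*(-6862) = -6862/7 ≈ -980.29)
b(O(6)) + (14654 - t) = (⅛)² + (14654 - 1*(-6862/7)) = 1/64 + (14654 + 6862/7) = 1/64 + 109440/7 = 7004167/448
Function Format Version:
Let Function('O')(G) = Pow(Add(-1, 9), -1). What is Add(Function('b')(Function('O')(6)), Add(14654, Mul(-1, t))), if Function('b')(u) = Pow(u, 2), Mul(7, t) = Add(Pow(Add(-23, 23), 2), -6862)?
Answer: Rational(7004167, 448) ≈ 15634.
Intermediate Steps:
Function('O')(G) = Rational(1, 8) (Function('O')(G) = Pow(8, -1) = Rational(1, 8))
t = Rational(-6862, 7) (t = Mul(Rational(1, 7), Add(Pow(Add(-23, 23), 2), -6862)) = Mul(Rational(1, 7), Add(Pow(0, 2), -6862)) = Mul(Rational(1, 7), Add(0, -6862)) = Mul(Rational(1, 7), -6862) = Rational(-6862, 7) ≈ -980.29)
Add(Function('b')(Function('O')(6)), Add(14654, Mul(-1, t))) = Add(Pow(Rational(1, 8), 2), Add(14654, Mul(-1, Rational(-6862, 7)))) = Add(Rational(1, 64), Add(14654, Rational(6862, 7))) = Add(Rational(1, 64), Rational(109440, 7)) = Rational(7004167, 448)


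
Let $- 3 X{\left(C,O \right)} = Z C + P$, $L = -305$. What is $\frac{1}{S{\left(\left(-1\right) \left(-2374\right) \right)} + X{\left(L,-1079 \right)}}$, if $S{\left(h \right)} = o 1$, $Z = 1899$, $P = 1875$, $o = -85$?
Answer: $\frac{1}{192355} \approx 5.1987 \cdot 10^{-6}$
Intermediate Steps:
$X{\left(C,O \right)} = -625 - 633 C$ ($X{\left(C,O \right)} = - \frac{1899 C + 1875}{3} = - \frac{1875 + 1899 C}{3} = -625 - 633 C$)
$S{\left(h \right)} = -85$ ($S{\left(h \right)} = \left(-85\right) 1 = -85$)
$\frac{1}{S{\left(\left(-1\right) \left(-2374\right) \right)} + X{\left(L,-1079 \right)}} = \frac{1}{-85 - -192440} = \frac{1}{-85 + \left(-625 + 193065\right)} = \frac{1}{-85 + 192440} = \frac{1}{192355}$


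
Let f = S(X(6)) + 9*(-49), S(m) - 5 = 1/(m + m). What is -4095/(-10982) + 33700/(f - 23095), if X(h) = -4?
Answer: -2189867545/2067350518 ≈ -1.0593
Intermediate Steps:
S(m) = 5 + 1/(2*m) (S(m) = 5 + 1/(m + m) = 5 + 1/(2*m))
f = -3489/8 (f = (5 + (1/2)/(-4)) + 9*(-49) = (5 + (1/2)*(-1/4)) - 441 = (5 - 1/8) - 441 = 39/8 - 441 = -3489/8 ≈ -436.13)
-4095/(-10982) + 33700/(f - 23095) = -4095/(-10982) + 33700/(-3489/8 - 23095) = -4095*(-1/10982) + 33700/(-188249/8) = 4095/10982 + 33700*(-8/188249) = 4095/10982 - 269600/188249 = -2189867545/2067350518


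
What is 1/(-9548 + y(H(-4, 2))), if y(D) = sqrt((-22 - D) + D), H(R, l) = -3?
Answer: -434/4143833 - I*sqrt(22)/91164326 ≈ -0.00010473 - 5.145e-8*I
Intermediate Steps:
y(D) = I*sqrt(22) (y(D) = sqrt(-22) = I*sqrt(22))
1/(-9548 + y(H(-4, 2))) = 1/(-9548 + I*sqrt(22))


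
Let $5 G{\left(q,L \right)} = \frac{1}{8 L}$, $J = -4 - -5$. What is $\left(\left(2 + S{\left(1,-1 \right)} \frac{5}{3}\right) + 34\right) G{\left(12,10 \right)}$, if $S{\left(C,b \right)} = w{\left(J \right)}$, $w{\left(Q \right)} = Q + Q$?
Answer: $\frac{59}{600} \approx 0.098333$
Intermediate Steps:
$J = 1$ ($J = -4 + 5 = 1$)
$w{\left(Q \right)} = 2 Q$
$S{\left(C,b \right)} = 2$ ($S{\left(C,b \right)} = 2 \cdot 1 = 2$)
$G{\left(q,L \right)} = \frac{1}{40 L}$ ($G{\left(q,L \right)} = \frac{1}{5 \cdot 8 L} = \frac{\frac{1}{8} \frac{1}{L}}{5} = \frac{1}{40 L}$)
$\left(\left(2 + S{\left(1,-1 \right)} \frac{5}{3}\right) + 34\right) G{\left(12,10 \right)} = \left(\left(2 + 2 \cdot \frac{5}{3}\right) + 34\right) \frac{1}{40 \cdot 10} = \left(\left(2 + 2 \cdot 5 \cdot \frac{1}{3}\right) + 34\right) \frac{1}{40} \cdot \frac{1}{10} = \left(\left(2 + 2 \cdot \frac{5}{3}\right) + 34\right) \frac{1}{400} = \left(\left(2 + \frac{10}{3}\right) + 34\right) \frac{1}{400} = \left(\frac{16}{3} + 34\right) \frac{1}{400} = \frac{118}{3} \cdot \frac{1}{400} = \frac{59}{600}$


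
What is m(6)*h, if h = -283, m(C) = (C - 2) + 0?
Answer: -1132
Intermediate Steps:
m(C) = -2 + C (m(C) = (-2 + C) + 0 = -2 + C)
m(6)*h = (-2 + 6)*(-283) = 4*(-283) = -1132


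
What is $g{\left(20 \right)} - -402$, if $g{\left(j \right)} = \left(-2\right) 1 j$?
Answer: $362$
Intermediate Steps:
$g{\left(j \right)} = - 2 j$
$g{\left(20 \right)} - -402 = \left(-2\right) 20 - -402 = -40 + 402 = 362$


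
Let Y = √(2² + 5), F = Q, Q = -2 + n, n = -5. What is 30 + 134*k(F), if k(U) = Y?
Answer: 432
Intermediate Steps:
Q = -7 (Q = -2 - 5 = -7)
F = -7
Y = 3 (Y = √(4 + 5) = √9 = 3)
k(U) = 3
30 + 134*k(F) = 30 + 134*3 = 30 + 402 = 432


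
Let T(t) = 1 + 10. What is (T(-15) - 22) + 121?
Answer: 110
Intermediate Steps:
T(t) = 11
(T(-15) - 22) + 121 = (11 - 22) + 121 = -11 + 121 = 110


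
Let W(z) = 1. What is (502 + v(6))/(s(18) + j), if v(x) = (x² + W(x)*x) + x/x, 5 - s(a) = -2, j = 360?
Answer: 545/367 ≈ 1.4850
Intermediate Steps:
s(a) = 7 (s(a) = 5 - 1*(-2) = 5 + 2 = 7)
v(x) = 1 + x + x² (v(x) = (x² + 1*x) + x/x = (x² + x) + 1 = (x + x²) + 1 = 1 + x + x²)
(502 + v(6))/(s(18) + j) = (502 + (1 + 6 + 6²))/(7 + 360) = (502 + (1 + 6 + 36))/367 = (502 + 43)*(1/367) = 545*(1/367) = 545/367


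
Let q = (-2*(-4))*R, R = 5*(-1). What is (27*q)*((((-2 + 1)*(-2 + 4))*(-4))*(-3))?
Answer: 25920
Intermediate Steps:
R = -5
q = -40 (q = -2*(-4)*(-5) = 8*(-5) = -40)
(27*q)*((((-2 + 1)*(-2 + 4))*(-4))*(-3)) = (27*(-40))*((((-2 + 1)*(-2 + 4))*(-4))*(-3)) = -1080*-1*2*(-4)*(-3) = -1080*(-2*(-4))*(-3) = -8640*(-3) = -1080*(-24) = 25920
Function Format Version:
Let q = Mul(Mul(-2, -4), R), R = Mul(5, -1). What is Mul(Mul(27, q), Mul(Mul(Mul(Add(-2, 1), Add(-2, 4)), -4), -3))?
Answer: 25920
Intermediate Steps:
R = -5
q = -40 (q = Mul(Mul(-2, -4), -5) = Mul(8, -5) = -40)
Mul(Mul(27, q), Mul(Mul(Mul(Add(-2, 1), Add(-2, 4)), -4), -3)) = Mul(Mul(27, -40), Mul(Mul(Mul(Add(-2, 1), Add(-2, 4)), -4), -3)) = Mul(-1080, Mul(Mul(Mul(-1, 2), -4), -3)) = Mul(-1080, Mul(Mul(-2, -4), -3)) = Mul(-1080, Mul(8, -3)) = Mul(-1080, -24) = 25920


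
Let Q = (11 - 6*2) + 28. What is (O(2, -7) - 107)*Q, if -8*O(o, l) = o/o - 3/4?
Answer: -92475/32 ≈ -2889.8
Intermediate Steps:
O(o, l) = -1/32 (O(o, l) = -(o/o - 3/4)/8 = -(1 - 3*¼)/8 = -(1 - ¾)/8 = -⅛*¼ = -1/32)
Q = 27 (Q = (11 - 12) + 28 = -1 + 28 = 27)
(O(2, -7) - 107)*Q = (-1/32 - 107)*27 = -3425/32*27 = -92475/32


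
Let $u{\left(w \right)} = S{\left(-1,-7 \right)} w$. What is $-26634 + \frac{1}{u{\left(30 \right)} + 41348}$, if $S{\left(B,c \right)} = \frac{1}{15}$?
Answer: $- \frac{1101315899}{41350} \approx -26634.0$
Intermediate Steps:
$S{\left(B,c \right)} = \frac{1}{15}$
$u{\left(w \right)} = \frac{w}{15}$
$-26634 + \frac{1}{u{\left(30 \right)} + 41348} = -26634 + \frac{1}{\frac{1}{15} \cdot 30 + 41348} = -26634 + \frac{1}{2 + 41348} = -26634 + \frac{1}{41350} = - \frac{1101315899}{41350}$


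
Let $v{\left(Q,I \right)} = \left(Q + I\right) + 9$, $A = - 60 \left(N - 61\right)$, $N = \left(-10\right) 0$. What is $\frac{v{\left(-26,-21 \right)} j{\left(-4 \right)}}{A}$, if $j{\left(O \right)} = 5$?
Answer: $- \frac{19}{366} \approx -0.051913$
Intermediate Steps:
$N = 0$
$A = 3660$ ($A = - 60 \left(0 - 61\right) = \left(-60\right) \left(-61\right) = 3660$)
$v{\left(Q,I \right)} = 9 + I + Q$ ($v{\left(Q,I \right)} = \left(I + Q\right) + 9 = 9 + I + Q$)
$\frac{v{\left(-26,-21 \right)} j{\left(-4 \right)}}{A} = \frac{\left(9 - 21 - 26\right) 5}{3660} = \left(-38\right) 5 \cdot \frac{1}{3660} = \left(-190\right) \frac{1}{3660} = - \frac{19}{366}$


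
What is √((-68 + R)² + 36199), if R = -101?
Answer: 2*√16190 ≈ 254.48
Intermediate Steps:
√((-68 + R)² + 36199) = √((-68 - 101)² + 36199) = √((-169)² + 36199) = √(28561 + 36199) = √64760 = 2*√16190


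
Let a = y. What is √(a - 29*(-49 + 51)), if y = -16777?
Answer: I*√16835 ≈ 129.75*I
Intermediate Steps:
a = -16777
√(a - 29*(-49 + 51)) = √(-16777 - 29*(-49 + 51)) = √(-16777 - 29*2) = √(-16777 - 58) = √(-16835) = I*√16835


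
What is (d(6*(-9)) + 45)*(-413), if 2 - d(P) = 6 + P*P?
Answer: 1187375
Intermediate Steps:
d(P) = -4 - P² (d(P) = 2 - (6 + P*P) = 2 - (6 + P²) = 2 + (-6 - P²) = -4 - P²)
(d(6*(-9)) + 45)*(-413) = ((-4 - (6*(-9))²) + 45)*(-413) = ((-4 - 1*(-54)²) + 45)*(-413) = ((-4 - 1*2916) + 45)*(-413) = ((-4 - 2916) + 45)*(-413) = (-2920 + 45)*(-413) = -2875*(-413) = 1187375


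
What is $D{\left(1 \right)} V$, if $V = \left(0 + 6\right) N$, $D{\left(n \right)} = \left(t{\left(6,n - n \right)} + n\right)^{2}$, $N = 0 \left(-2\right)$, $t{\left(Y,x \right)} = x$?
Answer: $0$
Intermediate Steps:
$N = 0$
$D{\left(n \right)} = n^{2}$ ($D{\left(n \right)} = \left(\left(n - n\right) + n\right)^{2} = \left(0 + n\right)^{2} = n^{2}$)
$V = 0$ ($V = \left(0 + 6\right) 0 = 6 \cdot 0 = 0$)
$D{\left(1 \right)} V = 1^{2} \cdot 0 = 1 \cdot 0 = 0$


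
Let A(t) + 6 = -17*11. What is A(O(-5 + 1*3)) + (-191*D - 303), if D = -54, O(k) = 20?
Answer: 9818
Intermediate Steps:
A(t) = -193 (A(t) = -6 - 17*11 = -6 - 187 = -193)
A(O(-5 + 1*3)) + (-191*D - 303) = -193 + (-191*(-54) - 303) = -193 + (10314 - 303) = -193 + 10011 = 9818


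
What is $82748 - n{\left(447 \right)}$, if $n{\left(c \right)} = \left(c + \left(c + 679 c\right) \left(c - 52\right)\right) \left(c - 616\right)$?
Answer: $20291008091$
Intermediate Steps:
$n{\left(c \right)} = \left(-616 + c\right) \left(c + 680 c \left(-52 + c\right)\right)$ ($n{\left(c \right)} = \left(c + 680 c \left(-52 + c\right)\right) \left(-616 + c\right) = \left(-616 + c\right) \left(c + 680 c \left(-52 + c\right)\right)$)
$82748 - n{\left(447 \right)} = 82748 - 447 \left(21781144 - 203044833 + 680 \cdot 447^{2}\right) = 82748 - 447 \left(21781144 - 203044833 + 680 \cdot 199809\right) = 82748 - 447 \left(21781144 - 203044833 + 135870120\right) = 82748 - 447 \left(-45393569\right) = 82748 - -20290925343 = 82748 + 20290925343 = 20291008091$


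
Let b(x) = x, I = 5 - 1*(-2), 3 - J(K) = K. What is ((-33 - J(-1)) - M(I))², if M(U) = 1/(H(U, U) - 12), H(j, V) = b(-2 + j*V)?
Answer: 1679616/1225 ≈ 1371.1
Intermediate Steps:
J(K) = 3 - K
I = 7 (I = 5 + 2 = 7)
H(j, V) = -2 + V*j (H(j, V) = -2 + j*V = -2 + V*j)
M(U) = 1/(-14 + U²) (M(U) = 1/((-2 + U*U) - 12) = 1/((-2 + U²) - 12) = 1/(-14 + U²))
((-33 - J(-1)) - M(I))² = ((-33 - (3 - 1*(-1))) - 1/(-14 + 7²))² = ((-33 - (3 + 1)) - 1/(-14 + 49))² = ((-33 - 1*4) - 1/35)² = ((-33 - 4) - 1*1/35)² = (-37 - 1/35)² = (-1296/35)² = 1679616/1225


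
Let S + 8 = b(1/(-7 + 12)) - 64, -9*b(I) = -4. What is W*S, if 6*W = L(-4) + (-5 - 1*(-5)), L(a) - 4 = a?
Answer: 0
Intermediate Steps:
L(a) = 4 + a
b(I) = 4/9 (b(I) = -⅑*(-4) = 4/9)
S = -644/9 (S = -8 + (4/9 - 64) = -8 - 572/9 = -644/9 ≈ -71.556)
W = 0 (W = ((4 - 4) + (-5 - 1*(-5)))/6 = (0 + (-5 + 5))/6 = (0 + 0)/6 = (⅙)*0 = 0)
W*S = 0*(-644/9) = 0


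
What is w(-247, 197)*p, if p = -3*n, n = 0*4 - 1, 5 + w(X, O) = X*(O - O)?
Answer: -15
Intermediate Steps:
w(X, O) = -5 (w(X, O) = -5 + X*(O - O) = -5 + X*0 = -5 + 0 = -5)
n = -1 (n = 0 - 1 = -1)
p = 3 (p = -3*(-1) = 3)
w(-247, 197)*p = -5*3 = -15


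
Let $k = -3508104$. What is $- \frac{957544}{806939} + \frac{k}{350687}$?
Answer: $- \frac{452374880912}{40426145299} \approx -11.19$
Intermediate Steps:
$- \frac{957544}{806939} + \frac{k}{350687} = - \frac{957544}{806939} - \frac{3508104}{350687} = \left(-957544\right) \frac{1}{806939} - \frac{3508104}{350687} = - \frac{136792}{115277} - \frac{3508104}{350687} = - \frac{452374880912}{40426145299}$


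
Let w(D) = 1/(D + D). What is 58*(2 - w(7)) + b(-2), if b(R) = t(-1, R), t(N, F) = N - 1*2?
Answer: 762/7 ≈ 108.86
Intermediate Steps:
w(D) = 1/(2*D)
t(N, F) = -2 + N (t(N, F) = N - 2 = -2 + N)
b(R) = -3 (b(R) = -2 - 1 = -3)
58*(2 - w(7)) + b(-2) = 58*(2 - 1/(2*7)) - 3 = 58*(2 - 1*1/14) - 3 = 58*(2 - 1/14) - 3 = 58*(27/14) - 3 = 783/7 - 3 = 762/7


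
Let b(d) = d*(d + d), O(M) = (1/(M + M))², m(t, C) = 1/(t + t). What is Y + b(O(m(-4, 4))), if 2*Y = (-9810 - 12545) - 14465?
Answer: -17898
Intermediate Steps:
m(t, C) = 1/(2*t)
O(M) = 1/(4*M²) (O(M) = (1/(2*M))² = 1/(4*M²))
b(d) = 2*d² (b(d) = d*(2*d) = 2*d²)
Y = -18410 (Y = ((-9810 - 12545) - 14465)/2 = (-22355 - 14465)/2 = (½)*(-36820) = -18410)
Y + b(O(m(-4, 4))) = -18410 + 2*(1/(4*((½)/(-4))²))² = -18410 + 2*(1/(4*((½)*(-¼))²))² = -18410 + 2*(1/(4*(-⅛)²))² = -18410 + 2*((¼)*64)² = -18410 + 2*16² = -18410 + 2*256 = -18410 + 512 = -17898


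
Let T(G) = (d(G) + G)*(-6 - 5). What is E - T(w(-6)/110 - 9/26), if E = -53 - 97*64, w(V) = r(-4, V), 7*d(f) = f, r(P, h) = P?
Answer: -2850943/455 ≈ -6265.8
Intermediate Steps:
d(f) = f/7
w(V) = -4
T(G) = -88*G/7 (T(G) = (G/7 + G)*(-6 - 5) = (8*G/7)*(-11) = -88*G/7)
E = -6261 (E = -53 - 6208 = -6261)
E - T(w(-6)/110 - 9/26) = -6261 - (-88)*(-4/110 - 9/26)/7 = -6261 - (-88)*(-4*1/110 - 9*1/26)/7 = -6261 - (-88)*(-2/55 - 9/26)/7 = -6261 - (-88)*(-547)/(7*1430) = -6261 - 1*2188/455 = -6261 - 2188/455 = -2850943/455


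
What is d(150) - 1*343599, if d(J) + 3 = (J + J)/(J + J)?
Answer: -343601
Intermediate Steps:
d(J) = -2 (d(J) = -3 + (J + J)/(J + J) = -3 + (2*J)/((2*J)) = -3 + (2*J)*(1/(2*J)) = -3 + 1 = -2)
d(150) - 1*343599 = -2 - 1*343599 = -2 - 343599 = -343601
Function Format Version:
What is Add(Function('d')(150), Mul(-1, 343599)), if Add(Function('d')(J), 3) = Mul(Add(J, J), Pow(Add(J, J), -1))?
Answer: -343601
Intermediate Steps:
Function('d')(J) = -2 (Function('d')(J) = Add(-3, Mul(Add(J, J), Pow(Add(J, J), -1))) = Add(-3, Mul(Mul(2, J), Pow(Mul(2, J), -1))) = Add(-3, Mul(Mul(2, J), Mul(Rational(1, 2), Pow(J, -1)))) = Add(-3, 1) = -2)
Add(Function('d')(150), Mul(-1, 343599)) = Add(-2, Mul(-1, 343599)) = Add(-2, -343599) = -343601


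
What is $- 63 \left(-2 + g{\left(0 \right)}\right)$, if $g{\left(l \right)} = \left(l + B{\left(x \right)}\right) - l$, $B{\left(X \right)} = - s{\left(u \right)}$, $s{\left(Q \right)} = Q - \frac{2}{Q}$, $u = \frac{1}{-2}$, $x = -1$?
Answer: $\frac{693}{2} \approx 346.5$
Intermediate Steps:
$u = - \frac{1}{2} \approx -0.5$
$s{\left(Q \right)} = Q - \frac{2}{Q}$
$B{\left(X \right)} = - \frac{7}{2}$ ($B{\left(X \right)} = - (- \frac{1}{2} - \frac{2}{- \frac{1}{2}}) = - (- \frac{1}{2} - -4) = - (- \frac{1}{2} + 4) = \left(-1\right) \frac{7}{2} = - \frac{7}{2}$)
$g{\left(l \right)} = - \frac{7}{2}$ ($g{\left(l \right)} = \left(l - \frac{7}{2}\right) - l = \left(- \frac{7}{2} + l\right) - l = - \frac{7}{2}$)
$- 63 \left(-2 + g{\left(0 \right)}\right) = - 63 \left(-2 - \frac{7}{2}\right) = \left(-63\right) \left(- \frac{11}{2}\right) = \frac{693}{2}$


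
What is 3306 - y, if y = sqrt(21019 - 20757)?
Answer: 3306 - sqrt(262) ≈ 3289.8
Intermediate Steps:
y = sqrt(262) ≈ 16.186
3306 - y = 3306 - sqrt(262)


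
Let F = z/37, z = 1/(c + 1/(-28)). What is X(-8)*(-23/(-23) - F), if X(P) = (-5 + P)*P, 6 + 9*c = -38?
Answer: 4801576/45917 ≈ 104.57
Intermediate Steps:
c = -44/9 (c = -2/3 + (1/9)*(-38) = -2/3 - 38/9 = -44/9 ≈ -4.8889)
X(P) = P*(-5 + P)
z = -252/1241 (z = 1/(-44/9 + 1/(-28)) = 1/(-44/9 - 1/28) = 1/(-1241/252) = -252/1241 ≈ -0.20306)
F = -252/45917 (F = -252/1241/37 = -252/1241*1/37 = -252/45917 ≈ -0.0054882)
X(-8)*(-23/(-23) - F) = (-8*(-5 - 8))*(-23/(-23) - 1*(-252/45917)) = (-8*(-13))*(-23*(-1/23) + 252/45917) = 104*(1 + 252/45917) = 104*(46169/45917) = 4801576/45917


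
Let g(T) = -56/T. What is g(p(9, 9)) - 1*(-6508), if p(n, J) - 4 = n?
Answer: 84548/13 ≈ 6503.7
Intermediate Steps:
p(n, J) = 4 + n
g(p(9, 9)) - 1*(-6508) = -56/(4 + 9) - 1*(-6508) = -56/13 + 6508 = 84548/13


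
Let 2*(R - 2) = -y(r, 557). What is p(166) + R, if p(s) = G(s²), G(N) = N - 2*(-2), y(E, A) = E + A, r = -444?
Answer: 55011/2 ≈ 27506.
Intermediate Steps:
y(E, A) = A + E
G(N) = 4 + N (G(N) = N + 4 = 4 + N)
p(s) = 4 + s²
R = -109/2 (R = 2 + (-(557 - 444))/2 = 2 + (-1*113)/2 = 2 + (½)*(-113) = 2 - 113/2 = -109/2 ≈ -54.500)
p(166) + R = (4 + 166²) - 109/2 = (4 + 27556) - 109/2 = 27560 - 109/2 = 55011/2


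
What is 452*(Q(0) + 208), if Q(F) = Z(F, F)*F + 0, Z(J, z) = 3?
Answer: 94016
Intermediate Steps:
Q(F) = 3*F (Q(F) = 3*F + 0 = 3*F)
452*(Q(0) + 208) = 452*(3*0 + 208) = 452*(0 + 208) = 452*208 = 94016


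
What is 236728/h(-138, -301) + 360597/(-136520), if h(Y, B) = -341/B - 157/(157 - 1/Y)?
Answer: 210770848234743863/118360246120 ≈ 1.7808e+6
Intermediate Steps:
236728/h(-138, -301) + 360597/(-136520) = 236728/(((341 - 53537*(-138) - 157*(-301)*(-138))/((-301)*(-1 + 157*(-138))))) + 360597/(-136520) = 236728/((-(341 + 7388106 - 6521466)/(301*(-1 - 21666)))) + 360597*(-1/136520) = 236728/((-1/301*866981/(-21667))) - 360597/136520 = 236728/((-1/301*(-1/21667)*866981)) - 360597/136520 = 236728/(866981/6521767) - 360597/136520 = 236728*(6521767/866981) - 360597/136520 = 1543884858376/866981 - 360597/136520 = 210770848234743863/118360246120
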